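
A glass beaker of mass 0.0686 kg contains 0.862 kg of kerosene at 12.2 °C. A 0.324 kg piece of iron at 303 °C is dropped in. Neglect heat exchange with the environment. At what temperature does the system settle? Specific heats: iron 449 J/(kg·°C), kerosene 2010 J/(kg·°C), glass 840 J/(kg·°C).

Setting the total heat transfer to zero:
0.324×449×(T − 303) + 0.862×2010×(T − 12.2) + 0.0686×840×(T − 12.2) = 0
(145.48 + 1732.6 + 57.62) T = 145.48×303 + 1732.6×12.2 + 57.62×12.2
T = 65920/1935.7 ≈ 34.05 °C

T_f ≈ 34.1 °C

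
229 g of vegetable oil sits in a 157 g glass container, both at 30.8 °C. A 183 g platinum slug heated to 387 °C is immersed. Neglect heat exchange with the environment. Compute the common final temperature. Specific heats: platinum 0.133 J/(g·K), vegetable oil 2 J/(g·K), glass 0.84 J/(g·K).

T_f ≈ 44.9 °C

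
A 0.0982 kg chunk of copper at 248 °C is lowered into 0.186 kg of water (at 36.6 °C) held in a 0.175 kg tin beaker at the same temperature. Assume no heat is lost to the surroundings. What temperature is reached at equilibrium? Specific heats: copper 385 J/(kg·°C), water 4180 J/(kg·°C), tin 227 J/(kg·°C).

T_f ≈ 45.9 °C

With ΣQ=0 the equilibrium temperature is the m·c-weighted mean:
T_f = (37.81×248 + 777.48×36.6 + 39.72×36.6) / (37.81 + 777.48 + 39.72)
    = 39286 / 855.01 ≈ 45.95 °C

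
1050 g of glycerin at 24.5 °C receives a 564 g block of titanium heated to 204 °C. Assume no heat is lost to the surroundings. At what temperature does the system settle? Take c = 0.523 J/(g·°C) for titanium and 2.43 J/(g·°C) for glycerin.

T_f ≈ 43.1 °C

T_f = Σ m_i c_i T_i / Σ m_i c_i:
T_f = (294.97·204 + 2551.5·24.5) / (294.97 + 2551.5)
    = 122686 / 2846.5 ≈ 43.10 °C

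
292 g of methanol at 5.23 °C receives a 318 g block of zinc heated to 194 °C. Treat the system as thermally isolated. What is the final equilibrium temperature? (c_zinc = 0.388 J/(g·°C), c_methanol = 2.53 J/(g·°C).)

T_f ≈ 32.2 °C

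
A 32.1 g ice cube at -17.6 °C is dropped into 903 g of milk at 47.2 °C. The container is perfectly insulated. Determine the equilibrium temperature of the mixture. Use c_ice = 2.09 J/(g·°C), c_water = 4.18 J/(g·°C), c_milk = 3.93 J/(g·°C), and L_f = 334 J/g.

Taking heat into each body as positive, Σ m c ΔT = 0:
warm ice to 0 °C: 32.1×2.09×(0 − (-17.6)) = 1180.8; melt ice: 32.1×334 = 10721; warm the meltwater: 134.18 T; milk: 3548.8(T − 47.2)
3683 T = 167503 − 11902 = 155601
T ≈ 42.25 °C — above 0 °C, consistent with complete melting.

T_f ≈ 42.2 °C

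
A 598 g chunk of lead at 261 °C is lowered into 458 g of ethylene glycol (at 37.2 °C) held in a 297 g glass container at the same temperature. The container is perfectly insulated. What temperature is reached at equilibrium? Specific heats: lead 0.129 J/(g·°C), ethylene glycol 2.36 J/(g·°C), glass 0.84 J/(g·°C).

T_f ≈ 49.5 °C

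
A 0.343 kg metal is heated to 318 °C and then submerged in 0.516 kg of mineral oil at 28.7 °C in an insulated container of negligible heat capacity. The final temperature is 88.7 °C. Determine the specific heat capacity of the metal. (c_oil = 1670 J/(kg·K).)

c ≈ 657 J/(kg·K)

Heat lost by the metal = heat gained by the oil:
0.343×c×(318 − 88.7) = 0.516×1670×(88.7 − 28.7)
78.65 c = 51703  ⇒  c ≈ 657.4 J/(kg·K)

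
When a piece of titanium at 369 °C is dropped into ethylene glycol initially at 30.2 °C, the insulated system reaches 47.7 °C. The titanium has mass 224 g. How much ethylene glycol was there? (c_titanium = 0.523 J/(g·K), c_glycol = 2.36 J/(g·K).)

m ≈ 911 g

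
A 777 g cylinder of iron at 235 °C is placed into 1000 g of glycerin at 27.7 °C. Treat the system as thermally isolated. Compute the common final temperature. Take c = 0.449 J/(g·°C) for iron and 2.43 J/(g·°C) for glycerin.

T_f ≈ 53.7 °C

T_f = Σ m_i c_i T_i / Σ m_i c_i:
T_f = (348.87·235 + 2430·27.7) / (348.87 + 2430)
    = 149296 / 2778.9 ≈ 53.73 °C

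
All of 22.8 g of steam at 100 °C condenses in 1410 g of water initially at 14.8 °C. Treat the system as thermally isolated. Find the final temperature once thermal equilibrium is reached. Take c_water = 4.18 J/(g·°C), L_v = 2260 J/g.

T_f ≈ 24.8 °C

Setting the total heat transfer to zero:
condense steam: −22.8·2260 = −51528; condensate cools 100→T: 22.8·4.18·(T − 100) = 95.3(T − 100); water warms: 1410·4.18·(T − 14.8) = 5893.8(T − 14.8)
5989.1 T = 51528 + 9530.4 + 87228 = 148287
T ≈ 24.76 °C (< 100 °C, so full condensation is consistent).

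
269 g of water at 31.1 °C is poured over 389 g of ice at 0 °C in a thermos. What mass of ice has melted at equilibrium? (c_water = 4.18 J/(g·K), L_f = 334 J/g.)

Cooling the water to 0 °C releases 269×4.18×31.1 = 34969 J.
Melting all 389 g of ice would need 389×334 = 129926 J.
That's not enough to melt it all — equilibrium is at 0 °C with ice remaining.
m_melted×334 = 34969  ⇒  m_melted ≈ 104.7 g.

m_melted ≈ 105 g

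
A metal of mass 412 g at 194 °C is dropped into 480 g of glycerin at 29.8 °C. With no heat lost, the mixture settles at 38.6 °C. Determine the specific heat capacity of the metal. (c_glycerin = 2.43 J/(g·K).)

c ≈ 0.16 J/(g·K)

Net heat exchanged in the isolated system is zero:
412×c×(38.6 − 194) + 480×2.43×(38.6 − 29.8) = 0
-64025 c = -10264
c = -10264/-64025 ≈ 0.1603 J/(g·K)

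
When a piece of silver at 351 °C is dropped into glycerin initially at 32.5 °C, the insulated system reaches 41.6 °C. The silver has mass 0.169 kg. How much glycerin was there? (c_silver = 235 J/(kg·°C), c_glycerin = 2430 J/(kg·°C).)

Heat lost by the silver = heat gained by the glycerin:
0.169·235·(351 − 41.6) = m·2430·(41.6 − 32.5)
22113 m = 12288  ⇒  m ≈ 0.5557 kg

m ≈ 0.556 kg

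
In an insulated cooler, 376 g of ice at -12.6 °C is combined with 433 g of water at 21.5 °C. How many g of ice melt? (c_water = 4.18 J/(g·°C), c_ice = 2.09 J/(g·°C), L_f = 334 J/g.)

Cooling the water to 0 °C releases 433·4.18·21.5 = 38914 J.
Of that, 376·2.09·12.6 = 9901.6 J goes to bring the ice to 0 °C, leaving 29012 J.
To melt every bit of ice: 376·334 = 125584 J.
Since 29012 < 125584 J, not all the ice melts; equilibrium is at 0 °C.
m_melt = 29012 / L_f = 86.86 g.

m_melted ≈ 86.9 g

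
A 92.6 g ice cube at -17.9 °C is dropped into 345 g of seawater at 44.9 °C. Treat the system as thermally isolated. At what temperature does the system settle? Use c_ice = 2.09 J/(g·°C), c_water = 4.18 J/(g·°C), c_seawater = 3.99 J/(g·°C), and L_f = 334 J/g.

Heat gained plus heat lost sum to zero:
ice -17.9→0 °C: 92.6·2.09·17.9 = 3464.3
  fusion: m_ice L_f = 92.6·334 = 30928
  meltwater 0→T: 92.6·4.18·T = 387.07 T
  seawater: 1376.6(T − 44.9)
1763.6 T = 61807 − 34393 = 27414
T ≈ 15.54 °C. Since T > 0 °C, the all-ice-melts assumption holds.

T_f ≈ 15.5 °C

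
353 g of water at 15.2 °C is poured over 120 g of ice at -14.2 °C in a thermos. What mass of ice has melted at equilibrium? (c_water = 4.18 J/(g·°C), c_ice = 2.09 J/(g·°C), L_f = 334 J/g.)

m_melted ≈ 56.5 g

Water can give up m c ΔT = 353·4.18·15.2 = 22428 J before reaching 0 °C.
Of that, 120·2.09·14.2 = 3561.4 J goes to bring the ice to 0 °C, leaving 18867 J.
Fully melting the ice requires m_ice L_f = 120·334 = 40080 J.
That's not enough to melt it all — equilibrium is at 0 °C with ice remaining.
m_melt = 18867 / L_f = 56.49 g.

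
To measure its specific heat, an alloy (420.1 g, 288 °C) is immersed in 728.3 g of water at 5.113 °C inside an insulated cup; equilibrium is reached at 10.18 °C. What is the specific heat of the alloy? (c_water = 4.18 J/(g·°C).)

c ≈ 0.132 J/(g·°C)

Net heat exchanged in the isolated system is zero:
420.1·c·(10.18 − 288) + 728.3·4.18·(10.18 − 5.113) = 0
-116712 c = -15425
c = -15425/-116712 ≈ 0.1322 J/(g·°C)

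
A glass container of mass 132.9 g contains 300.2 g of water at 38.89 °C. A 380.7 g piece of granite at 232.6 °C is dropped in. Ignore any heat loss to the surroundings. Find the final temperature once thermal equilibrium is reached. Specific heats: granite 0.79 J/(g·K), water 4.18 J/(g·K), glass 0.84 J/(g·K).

With ΣQ=0 the equilibrium temperature is the m·c-weighted mean:
T_f = (300.75×232.6 + 1254.8×38.89 + 111.64×38.89) / (300.75 + 1254.8 + 111.64)
    = 123097 / 1667.2 ≈ 73.83 °C

T_f ≈ 73.8 °C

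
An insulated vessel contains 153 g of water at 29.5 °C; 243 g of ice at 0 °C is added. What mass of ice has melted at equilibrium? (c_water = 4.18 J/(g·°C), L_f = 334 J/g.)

m_melted ≈ 56.5 g

Water can give up m c ΔT = 153·4.18·29.5 = 18866 J before reaching 0 °C.
Melting all 243 g of ice would need 243·334 = 81162 J.
That's not enough to melt it all — equilibrium is at 0 °C with ice remaining.
m_melt = 18866 / L_f = 56.49 g.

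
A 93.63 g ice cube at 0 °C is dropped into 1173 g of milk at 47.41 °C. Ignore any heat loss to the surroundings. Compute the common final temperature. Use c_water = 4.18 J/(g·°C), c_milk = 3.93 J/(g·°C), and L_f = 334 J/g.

Taking heat into each body as positive, Σ m c ΔT = 0:
fusion: m_ice L_f = 93.63×334 = 31272
  meltwater 0→T: 93.63×4.18×T = 391.37 T
  milk: 4609.9(T − 47.41)
5001.3 T = 218555 − 31272 = 187282
T ≈ 37.45 °C — above 0 °C, consistent with complete melting.

T_f ≈ 37.4 °C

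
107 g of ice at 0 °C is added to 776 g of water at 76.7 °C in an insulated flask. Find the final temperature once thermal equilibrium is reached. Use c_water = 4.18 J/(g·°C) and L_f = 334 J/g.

Heat gained plus heat lost sum to zero:
latent heat to melt: 107×334 = 35738; meltwater 0→T: 107×4.18×T = 447.26 T; water cools: 776×4.18×(T − 76.7) = 3243.7(T − 76.7)
3690.9 T = 248790 − 35738 = 213052
T ≈ 57.72 °C (positive, so assuming full melt was valid).

T_f ≈ 57.7 °C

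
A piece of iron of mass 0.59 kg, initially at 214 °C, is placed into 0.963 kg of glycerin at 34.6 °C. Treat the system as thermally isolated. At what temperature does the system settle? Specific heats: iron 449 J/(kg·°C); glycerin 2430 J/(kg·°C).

Energy conservation, ΣQ = 0:
0.59×449×(T − 214) + 0.963×2430×(T − 34.6) = 0
264.91(T − 214) + 2340.1(T − 34.6) = 0
2605 T = 137658
T = 137658/2605 ≈ 52.84 °C

T_f ≈ 52.8 °C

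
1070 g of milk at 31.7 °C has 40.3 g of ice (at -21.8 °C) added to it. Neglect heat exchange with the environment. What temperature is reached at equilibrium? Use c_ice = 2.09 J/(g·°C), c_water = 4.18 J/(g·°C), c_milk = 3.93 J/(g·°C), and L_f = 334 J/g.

T_f ≈ 27.0 °C

Energy conservation, ΣQ = 0:
ice -21.8→0 °C: 40.3×2.09×21.8 = 1836.1; latent heat to melt: 40.3×334 = 13460; warm the meltwater: 168.45 T; milk: 4205.1(T − 31.7)
4373.6 T = 133302 − 15296 = 118005
T ≈ 26.98 °C (positive, so assuming full melt was valid).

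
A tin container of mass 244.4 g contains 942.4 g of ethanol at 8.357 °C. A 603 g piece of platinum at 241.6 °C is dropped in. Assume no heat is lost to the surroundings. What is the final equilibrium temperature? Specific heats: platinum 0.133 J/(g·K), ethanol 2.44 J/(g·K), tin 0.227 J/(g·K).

Setting the total heat transfer to zero:
603×0.133×(T − 241.6) + 942.4×2.44×(T − 8.357) + 244.4×0.227×(T − 8.357) = 0
2435.1 T = 39056
T = 39056/2435.1 ≈ 16.04 °C

T_f ≈ 16.0 °C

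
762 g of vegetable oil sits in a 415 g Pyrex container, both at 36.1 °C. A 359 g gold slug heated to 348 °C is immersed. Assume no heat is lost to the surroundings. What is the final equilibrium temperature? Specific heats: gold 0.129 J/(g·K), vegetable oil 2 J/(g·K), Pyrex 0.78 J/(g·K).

Heat gained plus heat lost sum to zero:
359*0.129*(T − 348) + 762*2*(T − 36.1) + 415*0.78*(T − 36.1) = 0
46.31(T − 348) + 1524(T − 36.1) + 323.7(T − 36.1) = 0
(46.31 + 1524 + 323.7) T = 46.31*348 + 1524*36.1 + 323.7*36.1
T = 82818 / 1894 = 43.7 °C

T_f ≈ 43.7 °C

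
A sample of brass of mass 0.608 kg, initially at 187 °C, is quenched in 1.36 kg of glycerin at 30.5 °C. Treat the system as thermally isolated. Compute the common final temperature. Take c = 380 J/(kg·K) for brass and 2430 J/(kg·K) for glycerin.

Setting the total heat transfer to zero:
0.608×380×(T − 187) + 1.36×2430×(T − 30.5) = 0
231.04(T − 187) + 3304.8(T − 30.5) = 0
(231.04 + 3304.8) T = 231.04×187 + 3304.8×30.5
T ≈ 40.73 °C

T_f ≈ 40.7 °C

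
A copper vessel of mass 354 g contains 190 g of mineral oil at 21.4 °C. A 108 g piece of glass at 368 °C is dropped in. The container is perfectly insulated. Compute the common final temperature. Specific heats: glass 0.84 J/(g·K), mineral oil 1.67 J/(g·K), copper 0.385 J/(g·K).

T_f ≈ 79.2 °C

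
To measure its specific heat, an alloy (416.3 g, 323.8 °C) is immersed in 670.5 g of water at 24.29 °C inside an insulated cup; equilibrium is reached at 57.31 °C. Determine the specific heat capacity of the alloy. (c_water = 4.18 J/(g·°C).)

m_s c (T_s − T_f) = m_water c_water (T_f − T_0):
416.3·c·(323.8 − 57.31) = 670.5·4.18·(57.31 − 24.29)
110940 c = 92545  ⇒  c ≈ 0.8342 J/(g·°C)

c ≈ 0.834 J/(g·°C)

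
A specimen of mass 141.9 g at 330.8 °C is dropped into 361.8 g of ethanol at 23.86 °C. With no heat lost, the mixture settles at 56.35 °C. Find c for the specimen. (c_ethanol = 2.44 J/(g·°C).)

Heat lost by the specimen = heat gained by the ethanol:
141.9×c×(330.8 − 56.35) = 361.8×2.44×(56.35 − 23.86)
38944 c = 28682  ⇒  c ≈ 0.7365 J/(g·°C)

c ≈ 0.736 J/(g·°C)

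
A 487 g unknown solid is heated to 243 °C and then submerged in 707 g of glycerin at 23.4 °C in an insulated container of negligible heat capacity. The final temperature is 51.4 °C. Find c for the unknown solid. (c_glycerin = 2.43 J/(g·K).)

c ≈ 0.516 J/(g·K)

Heat lost by the unknown solid = heat gained by the glycerin:
487×c×(243 − 51.4) = 707×2.43×(51.4 − 23.4)
93309 c = 48104  ⇒  c ≈ 0.5155 J/(g·K)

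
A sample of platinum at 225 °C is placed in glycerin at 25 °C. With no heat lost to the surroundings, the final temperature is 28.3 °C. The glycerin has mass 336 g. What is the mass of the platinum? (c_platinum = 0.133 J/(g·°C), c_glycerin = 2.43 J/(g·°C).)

m ≈ 103 g

Taking heat into each body as positive, Σ m c ΔT = 0:
m×0.133×(28.3 − 225) + 336×2.43×(28.3 − 25) = 0
-26.16 m = -2694.4
m = -2694.4/-26.16 ≈ 103 g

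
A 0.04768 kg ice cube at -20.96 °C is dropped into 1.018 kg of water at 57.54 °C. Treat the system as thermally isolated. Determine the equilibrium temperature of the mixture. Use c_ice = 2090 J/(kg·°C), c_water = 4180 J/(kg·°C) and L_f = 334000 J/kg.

Setting the total heat transfer to zero:
warm ice to 0 °C: 0.04768·2090·(0 − (-20.96)) = 2088.7; latent heat to melt: 0.04768·334000 = 15925; meltwater 0→T: 0.04768·4180·T = 199.3 T; water cools: 1.018·4180·(T − 57.54) = 4255.2(T − 57.54)
4454.5 T = 244847 − 18014 = 226833
T ≈ 50.92 °C. Since T > 0 °C, the all-ice-melts assumption holds.

T_f ≈ 50.9 °C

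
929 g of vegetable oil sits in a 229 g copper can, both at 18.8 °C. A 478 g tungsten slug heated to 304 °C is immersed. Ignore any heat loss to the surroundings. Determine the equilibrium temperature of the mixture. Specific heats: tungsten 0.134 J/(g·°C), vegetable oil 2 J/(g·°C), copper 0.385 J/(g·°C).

T_f ≈ 27.9 °C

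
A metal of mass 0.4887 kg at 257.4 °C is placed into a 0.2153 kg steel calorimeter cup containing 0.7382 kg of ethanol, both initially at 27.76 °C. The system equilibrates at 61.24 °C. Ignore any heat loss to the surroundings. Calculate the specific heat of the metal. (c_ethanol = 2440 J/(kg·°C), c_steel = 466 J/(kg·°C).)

Taking heat into each body as positive, Σ m c ΔT = 0:
0.4887×c×(61.24 − 257.4) + 0.7382×2440×(61.24 − 27.76) + 0.2153×466×(61.24 − 27.76) = 0
-95.86 c = -63663
c = -63663/-95.86 ≈ 664.1 J/(kg·°C)

c ≈ 664 J/(kg·°C)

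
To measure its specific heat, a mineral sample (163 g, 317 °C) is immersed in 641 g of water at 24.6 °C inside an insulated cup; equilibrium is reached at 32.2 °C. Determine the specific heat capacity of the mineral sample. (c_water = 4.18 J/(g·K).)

c ≈ 0.439 J/(g·K)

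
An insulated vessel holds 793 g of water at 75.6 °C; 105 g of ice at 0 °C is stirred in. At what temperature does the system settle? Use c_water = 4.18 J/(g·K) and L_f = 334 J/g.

T_f ≈ 57.4 °C

Taking heat into each body as positive, Σ m c ΔT = 0:
melt ice: 105×334 = 35070
  meltwater 0→T: 105×4.18×T = 438.9 T
  water: 3314.7(T − 75.6)
3753.6 T = 250594 − 35070 = 215524
T ≈ 57.42 °C. Since T > 0 °C, the all-ice-melts assumption holds.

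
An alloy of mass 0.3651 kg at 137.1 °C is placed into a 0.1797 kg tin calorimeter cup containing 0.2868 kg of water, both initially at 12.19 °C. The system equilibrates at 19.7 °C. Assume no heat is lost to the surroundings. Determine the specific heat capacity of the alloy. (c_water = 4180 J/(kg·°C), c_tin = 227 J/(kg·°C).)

c ≈ 217 J/(kg·°C)

Setting the total heat transfer to zero:
0.3651·c·(19.7 − 137.1) + 0.2868·4180·(19.7 − 12.19) + 0.1797·227·(19.7 − 12.19) = 0
-42.86 c = -9309.5
c = -9309.5/-42.86 ≈ 217.2 J/(kg·°C)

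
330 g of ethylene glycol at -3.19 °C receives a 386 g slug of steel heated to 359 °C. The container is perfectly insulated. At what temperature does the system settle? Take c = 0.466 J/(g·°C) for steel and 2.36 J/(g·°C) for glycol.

T_f ≈ 64.8 °C

Setting the total heat transfer to zero:
386·0.466·(T − 359) + 330·2.36·(T − (-3.19)) = 0
958.68 T = 62091
T = 62091 / 958.68 = 64.8 °C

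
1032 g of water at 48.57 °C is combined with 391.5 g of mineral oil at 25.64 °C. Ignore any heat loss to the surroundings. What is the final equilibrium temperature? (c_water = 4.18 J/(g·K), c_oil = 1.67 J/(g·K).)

T_f is the heat-capacity-weighted average of the initial temperatures:
T_f = (4313.8×48.57 + 653.8×25.64) / (4313.8 + 653.8)
    = 226283 / 4967.6 ≈ 45.55 °C

T_f ≈ 45.6 °C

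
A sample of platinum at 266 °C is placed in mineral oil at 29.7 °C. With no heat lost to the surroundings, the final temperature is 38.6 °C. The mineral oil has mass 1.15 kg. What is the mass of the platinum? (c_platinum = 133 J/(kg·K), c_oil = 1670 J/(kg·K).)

Heat lost by the platinum = heat gained by the oil:
m·133·(266 − 38.6) = 1.15·1670·(38.6 − 29.7)
30244 m = 17092  ⇒  m ≈ 0.5651 kg

m ≈ 0.565 kg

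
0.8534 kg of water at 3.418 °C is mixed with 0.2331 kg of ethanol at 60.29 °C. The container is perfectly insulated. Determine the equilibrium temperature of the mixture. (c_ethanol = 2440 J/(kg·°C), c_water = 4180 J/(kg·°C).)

T_f ≈ 11.2 °C

Heat lost by the ethanol equals heat gained by the water:
0.2331×2440×(60.29 − T) = 0.8534×4180×(T − 3.418)
568.76(60.29 − T) = 3567.2(T − 3.418)
4136 T = 46484  ⇒  T ≈ 11.24 °C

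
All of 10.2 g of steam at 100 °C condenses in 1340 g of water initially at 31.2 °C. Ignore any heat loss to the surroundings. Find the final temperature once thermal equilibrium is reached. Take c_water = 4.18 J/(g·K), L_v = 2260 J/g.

Energy conservation, ΣQ = 0:
latent heat released on condensation: 10.2·2260 = 23052; condensed water 100 °C→T: 42.64(T − 100); water warms: 1340·4.18·(T − 31.2) = 5601.2(T − 31.2)
5643.8 T = 23052 + 4263.6 + 174757 = 202073
T ≈ 35.80 °C, under the boiling point, so the assumption holds.

T_f ≈ 35.8 °C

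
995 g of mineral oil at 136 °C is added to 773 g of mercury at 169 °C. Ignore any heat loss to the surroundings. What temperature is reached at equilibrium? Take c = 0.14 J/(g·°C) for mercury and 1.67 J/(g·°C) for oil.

Net heat exchanged in the isolated system is zero:
773·0.14·(T − 169) + 995·1.67·(T − 136) = 0
108.22(T − 169) + 1661.6(T − 136) = 0
(108.22 + 1661.6) T = 108.22·169 + 1661.6·136
T ≈ 138.02 °C

T_f ≈ 138.0 °C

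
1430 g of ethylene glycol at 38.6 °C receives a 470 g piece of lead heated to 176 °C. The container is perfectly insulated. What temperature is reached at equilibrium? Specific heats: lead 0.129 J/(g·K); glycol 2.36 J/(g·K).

T_f ≈ 41.0 °C

Energy conservation, ΣQ = 0:
470·0.129·(T − 176) + 1430·2.36·(T − 38.6) = 0
60.63(T − 176) + 3374.8(T − 38.6) = 0
(60.63 + 3374.8) T = 60.63·176 + 3374.8·38.6
T = 140938/3435.4 ≈ 41.02 °C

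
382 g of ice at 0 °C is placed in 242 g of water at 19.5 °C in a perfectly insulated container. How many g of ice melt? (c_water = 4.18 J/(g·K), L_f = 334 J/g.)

Cooling the water to 0 °C releases 242·4.18·19.5 = 19725 J.
Fully melting the ice requires m_ice L_f = 382·334 = 127588 J.
Since 19725 < 127588 J, not all the ice melts; equilibrium is at 0 °C.
m_melted·334 = 19725  ⇒  m_melted ≈ 59.06 g.

m_melted ≈ 59.1 g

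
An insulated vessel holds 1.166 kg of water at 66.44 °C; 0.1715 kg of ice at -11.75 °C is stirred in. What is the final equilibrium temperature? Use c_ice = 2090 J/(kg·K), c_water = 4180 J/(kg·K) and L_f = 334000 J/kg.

Energy balance with sensible and latent terms:
ice -11.75→0 °C: 0.1715×2090×11.75 = 4211.6; melt ice: 0.1715×334000 = 57281; meltwater 0→T: 0.1715×4180×T = 716.87 T; water: 4873.9(T − 66.44)
5590.8 T = 323821 − 61493 = 262328
T ≈ 46.92 °C — above 0 °C, consistent with complete melting.

T_f ≈ 46.9 °C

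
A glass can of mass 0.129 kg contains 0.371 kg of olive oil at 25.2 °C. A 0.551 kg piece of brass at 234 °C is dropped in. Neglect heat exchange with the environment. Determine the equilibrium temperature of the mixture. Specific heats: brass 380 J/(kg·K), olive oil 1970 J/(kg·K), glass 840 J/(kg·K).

T_f ≈ 66.9 °C

With ΣQ=0 the equilibrium temperature is the m·c-weighted mean:
T_f = (209.38*234 + 730.87*25.2 + 108.36*25.2) / (209.38 + 730.87 + 108.36)
    = 70144 / 1048.6 ≈ 66.89 °C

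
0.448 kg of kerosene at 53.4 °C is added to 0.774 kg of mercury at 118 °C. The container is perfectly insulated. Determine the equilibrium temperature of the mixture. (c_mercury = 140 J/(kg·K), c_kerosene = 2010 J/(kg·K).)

T_f ≈ 60.3 °C

|Q_mercury| = |Q_kerosene|:
0.774·140·(118 − T) = 0.448·2010·(T − 53.4)
108.36(118 − T) = 900.48(T − 53.4)
1008.8 T = 60872  ⇒  T ≈ 60.34 °C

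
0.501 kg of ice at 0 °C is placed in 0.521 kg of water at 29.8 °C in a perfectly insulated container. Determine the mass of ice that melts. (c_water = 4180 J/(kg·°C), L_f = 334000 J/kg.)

Water can give up m c ΔT = 0.521·4180·29.8 = 64898 J before reaching 0 °C.
Fully melting the ice requires m_ice L_f = 0.501·334000 = 167334 J.
That's not enough to melt it all — equilibrium is at 0 °C with ice remaining.
m_melt = 64898 / L_f = 0.1943 kg.

m_melted ≈ 0.194 kg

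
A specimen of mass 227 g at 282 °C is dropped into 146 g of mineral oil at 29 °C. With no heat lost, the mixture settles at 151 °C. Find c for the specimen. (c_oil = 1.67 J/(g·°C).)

c ≈ 1 J/(g·°C)

Conservation of energy gives ΣQ = 0:
227×c×(151 − 282) + 146×1.67×(151 − 29) = 0
-29737 c = -29746
c = -29746/-29737 ≈ 1 J/(g·°C)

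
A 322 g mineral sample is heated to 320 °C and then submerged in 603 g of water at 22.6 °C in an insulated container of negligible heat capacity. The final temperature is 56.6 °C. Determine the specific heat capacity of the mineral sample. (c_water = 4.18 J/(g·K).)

c ≈ 1.01 J/(g·K)

Net heat exchanged in the isolated system is zero:
322×c×(56.6 − 320) + 603×4.18×(56.6 − 22.6) = 0
-84815 c = -85698
c = -85698/-84815 ≈ 1.01 J/(g·K)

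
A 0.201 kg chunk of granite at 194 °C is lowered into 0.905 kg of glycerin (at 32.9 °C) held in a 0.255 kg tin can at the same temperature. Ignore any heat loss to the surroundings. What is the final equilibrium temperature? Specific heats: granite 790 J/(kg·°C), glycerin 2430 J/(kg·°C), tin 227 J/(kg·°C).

T_f ≈ 43.5 °C

Net heat exchanged in the isolated system is zero:
0.201·790·(T − 194) + 0.905·2430·(T − 32.9) + 0.255·227·(T − 32.9) = 0
(158.79 + 2199.2 + 57.88) T = 158.79·194 + 2199.2·32.9 + 57.88·32.9
T ≈ 43.49 °C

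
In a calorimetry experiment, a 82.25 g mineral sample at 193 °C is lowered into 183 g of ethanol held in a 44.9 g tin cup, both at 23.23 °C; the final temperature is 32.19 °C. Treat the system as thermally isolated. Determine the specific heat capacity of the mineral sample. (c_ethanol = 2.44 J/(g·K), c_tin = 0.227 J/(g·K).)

c ≈ 0.309 J/(g·K)

Heat gained plus heat lost sum to zero:
82.25·c·(32.19 − 193) + 183·2.44·(32.19 − 23.23) + 44.9·0.227·(32.19 − 23.23) = 0
-13227 c = -4092.1
c = -4092.1/-13227 ≈ 0.3094 J/(g·K)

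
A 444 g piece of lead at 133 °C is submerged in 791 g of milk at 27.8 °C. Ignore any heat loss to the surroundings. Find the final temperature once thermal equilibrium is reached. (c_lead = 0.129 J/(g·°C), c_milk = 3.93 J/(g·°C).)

T_f is the heat-capacity-weighted average of the initial temperatures:
T_f = (57.28·133 + 3108.6·27.8) / (57.28 + 3108.6)
    = 94038 / 3165.9 ≈ 29.70 °C

T_f ≈ 29.7 °C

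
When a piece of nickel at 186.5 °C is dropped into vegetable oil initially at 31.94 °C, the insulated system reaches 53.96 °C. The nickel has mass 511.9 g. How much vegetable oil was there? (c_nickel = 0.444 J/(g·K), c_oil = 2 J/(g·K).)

Heat lost by the nickel = heat gained by the oil:
511.9×0.444×(186.5 − 53.96) = m×2×(53.96 − 31.94)
44.04 m = 30124  ⇒  m ≈ 684 g

m ≈ 684 g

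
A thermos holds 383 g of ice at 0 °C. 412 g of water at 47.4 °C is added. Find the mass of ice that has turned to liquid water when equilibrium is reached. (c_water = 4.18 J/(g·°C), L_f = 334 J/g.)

m_melted ≈ 244 g

Water can give up m c ΔT = 412×4.18×47.4 = 81630 J before reaching 0 °C.
To melt every bit of ice: 383×334 = 127922 J.
81630 J < 127922 J, so only part of the ice melts and the system sits at 0 °C.
Mass melted = 81630/334 ≈ 244.4 g.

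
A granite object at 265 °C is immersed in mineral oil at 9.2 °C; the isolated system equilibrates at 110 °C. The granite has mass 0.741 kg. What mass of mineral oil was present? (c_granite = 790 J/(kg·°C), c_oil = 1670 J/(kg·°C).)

Conservation of energy gives ΣQ = 0:
0.741·790·(110 − 265) + m·1670·(110 − 9.2) = 0
168336 m = 90735
m = 90735/168336 ≈ 0.539 kg

m ≈ 0.539 kg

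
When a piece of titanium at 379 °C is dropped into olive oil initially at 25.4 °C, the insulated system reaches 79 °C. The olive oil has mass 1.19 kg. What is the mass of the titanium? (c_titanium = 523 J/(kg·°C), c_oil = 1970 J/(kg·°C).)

m ≈ 0.801 kg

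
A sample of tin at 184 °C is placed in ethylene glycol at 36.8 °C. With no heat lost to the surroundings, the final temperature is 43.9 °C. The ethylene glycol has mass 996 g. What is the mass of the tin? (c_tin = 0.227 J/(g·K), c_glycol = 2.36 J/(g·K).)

Heat gained plus heat lost sum to zero:
m×0.227×(43.9 − 184) + 996×2.36×(43.9 − 36.8) = 0
-31.8 m = -16689
m = -16689/-31.8 ≈ 524.8 g

m ≈ 525 g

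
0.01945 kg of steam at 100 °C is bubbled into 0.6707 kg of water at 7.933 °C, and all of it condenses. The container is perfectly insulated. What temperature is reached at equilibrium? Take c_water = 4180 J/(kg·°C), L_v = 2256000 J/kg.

Taking heat into each body as positive, Σ m c ΔT = 0:
condense steam: −0.01945×2256000 = −43879; condensate cools 100→T: 0.01945×4180×(T − 100) = 81.3(T − 100); water warms: 0.6707×4180×(T − 7.933) = 2803.5(T − 7.933)
2884.8 T = 43879 + 8130.1 + 22240 = 74250
T ≈ 25.74 °C — below 100 °C, confirming all the steam condensed.

T_f ≈ 25.7 °C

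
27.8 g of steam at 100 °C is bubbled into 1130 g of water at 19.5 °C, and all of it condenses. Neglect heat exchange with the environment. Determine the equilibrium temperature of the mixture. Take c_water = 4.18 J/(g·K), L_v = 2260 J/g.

Energy balance with sensible and latent terms:
steam→water at 100 °C releases m L_v = 27.8×2260 = 62828
  condensate cools 100→T: 27.8×4.18×(T − 100) = 116.2(T − 100)
  water warms: 1130×4.18×(T − 19.5) = 4723.4(T − 19.5)
4839.6 T = 62828 + 11620 + 92106 = 166555
T ≈ 34.41 °C — below 100 °C, confirming all the steam condensed.

T_f ≈ 34.4 °C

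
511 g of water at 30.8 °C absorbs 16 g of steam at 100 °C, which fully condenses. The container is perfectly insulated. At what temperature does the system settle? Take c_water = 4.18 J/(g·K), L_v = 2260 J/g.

T_f ≈ 49.3 °C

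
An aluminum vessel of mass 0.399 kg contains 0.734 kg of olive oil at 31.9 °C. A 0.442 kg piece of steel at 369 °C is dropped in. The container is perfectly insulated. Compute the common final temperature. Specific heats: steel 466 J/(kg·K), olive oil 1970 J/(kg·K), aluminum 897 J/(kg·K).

T_f ≈ 66.4 °C

Conservation of energy gives ΣQ = 0:
0.442·466·(T − 369) + 0.734·1970·(T − 31.9) + 0.399·897·(T − 31.9) = 0
205.97(T − 369) + 1446(T − 31.9) + 357.9(T − 31.9) = 0
(205.97 + 1446 + 357.9) T = 205.97·369 + 1446·31.9 + 357.9·31.9
T = 133548 / 2009.9 = 66.4 °C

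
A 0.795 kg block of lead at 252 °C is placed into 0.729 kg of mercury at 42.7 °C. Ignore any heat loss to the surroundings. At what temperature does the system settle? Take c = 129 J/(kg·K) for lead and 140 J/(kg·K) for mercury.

Taking heat into each body as positive, Σ m c ΔT = 0:
0.795×129×(T − 252) + 0.729×140×(T − 42.7) = 0
102.56(T − 252) + 102.06(T − 42.7) = 0
(102.56 + 102.06) T = 102.56×252 + 102.06×42.7
T = 30202 / 204.62 = 148 °C

T_f ≈ 147.6 °C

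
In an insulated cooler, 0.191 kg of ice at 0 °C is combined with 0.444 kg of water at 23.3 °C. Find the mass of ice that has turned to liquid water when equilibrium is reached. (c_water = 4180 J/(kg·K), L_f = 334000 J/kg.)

m_melted ≈ 0.129 kg

Heat available from the water dropping to 0 °C: 0.444×4180×23.3 = 43243 J.
Melting all 0.191 kg of ice would need 0.191×334000 = 63794 J.
Since 43243 < 63794 J, not all the ice melts; equilibrium is at 0 °C.
m_melted×334000 = 43243  ⇒  m_melted ≈ 0.1295 kg.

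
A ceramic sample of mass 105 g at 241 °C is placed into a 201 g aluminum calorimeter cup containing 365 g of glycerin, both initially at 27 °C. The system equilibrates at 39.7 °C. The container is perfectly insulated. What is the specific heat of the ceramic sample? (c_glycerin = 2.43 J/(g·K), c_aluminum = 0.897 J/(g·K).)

c ≈ 0.641 J/(g·K)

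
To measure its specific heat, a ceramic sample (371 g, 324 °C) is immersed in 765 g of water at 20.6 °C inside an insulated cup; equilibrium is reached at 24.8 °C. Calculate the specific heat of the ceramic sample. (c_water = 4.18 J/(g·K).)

Heat lost by the ceramic sample = heat gained by the water:
371×c×(324 − 24.8) = 765×4.18×(24.8 − 20.6)
111003 c = 13430  ⇒  c ≈ 0.121 J/(g·K)

c ≈ 0.121 J/(g·K)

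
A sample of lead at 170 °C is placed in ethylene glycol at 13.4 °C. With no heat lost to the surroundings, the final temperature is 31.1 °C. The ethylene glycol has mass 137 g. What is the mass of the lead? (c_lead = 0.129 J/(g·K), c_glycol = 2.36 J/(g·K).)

Taking heat into each body as positive, Σ m c ΔT = 0:
m·0.129·(31.1 − 170) + 137·2.36·(31.1 − 13.4) = 0
-17.92 m = -5722.8
m = -5722.8/-17.92 ≈ 319.4 g

m ≈ 319 g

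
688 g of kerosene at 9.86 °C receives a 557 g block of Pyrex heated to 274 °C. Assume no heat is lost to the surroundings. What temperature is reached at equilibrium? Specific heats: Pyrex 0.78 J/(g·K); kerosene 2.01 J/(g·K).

T_f ≈ 73.0 °C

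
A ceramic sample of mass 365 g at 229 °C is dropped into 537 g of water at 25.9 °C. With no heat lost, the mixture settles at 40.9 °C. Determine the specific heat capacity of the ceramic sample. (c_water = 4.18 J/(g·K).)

c ≈ 0.49 J/(g·K)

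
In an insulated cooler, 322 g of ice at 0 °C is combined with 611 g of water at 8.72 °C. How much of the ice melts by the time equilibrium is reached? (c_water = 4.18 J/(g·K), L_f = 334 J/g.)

Heat available from the water dropping to 0 °C: 611·4.18·8.72 = 22271 J.
To melt every bit of ice: 322·334 = 107548 J.
That's not enough to melt it all — equilibrium is at 0 °C with ice remaining.
m_melt = 22271 / L_f = 66.68 g.

m_melted ≈ 66.7 g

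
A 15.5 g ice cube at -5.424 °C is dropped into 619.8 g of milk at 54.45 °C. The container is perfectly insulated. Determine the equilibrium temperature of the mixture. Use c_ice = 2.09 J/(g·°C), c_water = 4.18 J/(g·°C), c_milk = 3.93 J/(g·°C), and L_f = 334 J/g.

T_f ≈ 50.9 °C

Sum of m c ΔT and latent-heat terms is zero:
warm ice to 0 °C: 15.5×2.09×(0 − (-5.424)) = 175.71; fusion: m_ice L_f = 15.5×334 = 5177; meltwater 0→T: 15.5×4.18×T = 64.79 T; milk cools: 619.8×3.93×(T − 54.45) = 2435.8(T − 54.45)
2500.6 T = 132630 − 5352.7 = 127277
T ≈ 50.90 °C. Since T > 0 °C, the all-ice-melts assumption holds.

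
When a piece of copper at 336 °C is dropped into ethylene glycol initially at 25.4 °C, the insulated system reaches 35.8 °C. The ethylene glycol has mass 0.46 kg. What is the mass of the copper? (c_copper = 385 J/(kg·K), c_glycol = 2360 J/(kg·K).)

Heat lost by the copper = heat gained by the glycol:
m×385×(336 − 35.8) = 0.46×2360×(35.8 − 25.4)
115577 m = 11290  ⇒  m ≈ 0.09769 kg

m ≈ 0.0977 kg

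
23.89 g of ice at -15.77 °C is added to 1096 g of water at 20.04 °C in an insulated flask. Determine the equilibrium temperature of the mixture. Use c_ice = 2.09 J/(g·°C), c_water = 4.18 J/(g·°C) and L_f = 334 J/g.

Energy conservation, ΣQ = 0:
ice -15.77→0 °C: 23.89·2.09·15.77 = 787.4; latent heat to melt: 23.89·334 = 7979.3; meltwater 0→T: 23.89·4.18·T = 99.86 T; water: 4581.3(T − 20.04)
4681.1 T = 91809 − 8766.7 = 83042
T ≈ 17.74 °C — above 0 °C, consistent with complete melting.

T_f ≈ 17.7 °C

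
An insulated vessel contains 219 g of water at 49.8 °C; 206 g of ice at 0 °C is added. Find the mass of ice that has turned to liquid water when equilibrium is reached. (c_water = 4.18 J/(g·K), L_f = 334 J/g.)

m_melted ≈ 136 g

Water can give up m c ΔT = 219×4.18×49.8 = 45588 J before reaching 0 °C.
To melt every bit of ice: 206×334 = 68804 J.
Since 45588 < 68804 J, not all the ice melts; equilibrium is at 0 °C.
m_melted×334 = 45588  ⇒  m_melted ≈ 136.5 g.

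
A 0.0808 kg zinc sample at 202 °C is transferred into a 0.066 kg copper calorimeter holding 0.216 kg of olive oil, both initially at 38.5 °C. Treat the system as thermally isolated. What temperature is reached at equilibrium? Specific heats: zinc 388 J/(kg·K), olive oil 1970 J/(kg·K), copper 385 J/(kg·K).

Heat gained plus heat lost sum to zero:
0.0808×388×(T − 202) + 0.216×1970×(T − 38.5) + 0.066×385×(T − 38.5) = 0
482.28 T = 23694
T = 23694/482.28 ≈ 49.13 °C

T_f ≈ 49.1 °C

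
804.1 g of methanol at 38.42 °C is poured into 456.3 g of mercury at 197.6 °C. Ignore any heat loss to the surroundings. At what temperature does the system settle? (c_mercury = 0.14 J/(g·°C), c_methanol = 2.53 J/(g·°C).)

T_f ≈ 43.3 °C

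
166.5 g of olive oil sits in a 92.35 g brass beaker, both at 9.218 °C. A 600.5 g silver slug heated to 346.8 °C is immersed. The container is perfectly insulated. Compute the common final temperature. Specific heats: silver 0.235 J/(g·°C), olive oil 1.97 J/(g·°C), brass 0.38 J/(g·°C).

T_f ≈ 103.7 °C

Heat gained plus heat lost sum to zero:
600.5*0.235*(T − 346.8) + 166.5*1.97*(T − 9.218) + 92.35*0.38*(T − 9.218) = 0
504.22 T = 52287
T ≈ 103.70 °C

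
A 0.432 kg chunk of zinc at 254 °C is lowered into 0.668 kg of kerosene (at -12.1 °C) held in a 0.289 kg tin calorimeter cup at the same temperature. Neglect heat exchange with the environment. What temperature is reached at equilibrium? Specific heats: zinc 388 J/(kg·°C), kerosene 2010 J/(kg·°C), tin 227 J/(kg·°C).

T_f ≈ 16.2 °C

Net heat exchanged in the isolated system is zero:
0.432*388*(T − 254) + 0.668*2010*(T − (-12.1)) + 0.289*227*(T − (-12.1)) = 0
167.62(T − 254) + 1342.7(T − (-12.1)) + 65.6(T − (-12.1)) = 0
1575.9 T = 25534
T = 25534/1575.9 ≈ 16.20 °C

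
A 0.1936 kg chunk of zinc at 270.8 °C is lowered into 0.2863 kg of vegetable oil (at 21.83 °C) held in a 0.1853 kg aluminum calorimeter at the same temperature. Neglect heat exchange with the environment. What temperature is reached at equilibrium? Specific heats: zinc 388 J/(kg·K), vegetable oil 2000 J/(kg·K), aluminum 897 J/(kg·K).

T_f is the heat-capacity-weighted average of the initial temperatures:
T_f = (75.12·270.8 + 572.6·21.83 + 166.21·21.83) / (75.12 + 572.6 + 166.21)
    = 36470 / 813.93 ≈ 44.81 °C

T_f ≈ 44.8 °C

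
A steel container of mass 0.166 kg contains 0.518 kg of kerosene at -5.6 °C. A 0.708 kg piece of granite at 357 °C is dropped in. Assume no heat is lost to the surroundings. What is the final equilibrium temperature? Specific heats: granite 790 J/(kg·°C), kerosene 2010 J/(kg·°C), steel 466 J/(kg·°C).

Heat gained plus heat lost sum to zero:
0.708×790×(T − 357) + 0.518×2010×(T − (-5.6)) + 0.166×466×(T − (-5.6)) = 0
559.32(T − 357) + 1041.2(T − (-5.6)) + 77.36(T − (-5.6)) = 0
1677.9 T = 193413
T ≈ 115.27 °C

T_f ≈ 115.3 °C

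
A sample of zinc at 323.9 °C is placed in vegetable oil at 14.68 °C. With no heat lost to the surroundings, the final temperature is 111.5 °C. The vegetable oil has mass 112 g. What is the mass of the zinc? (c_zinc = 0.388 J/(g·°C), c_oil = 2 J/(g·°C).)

|Q_zinc| = |Q_oil|:
m×0.388×(323.9 − 111.5) = 112×2×(111.5 − 14.68)
82.41 m = 21688  ⇒  m ≈ 263.2 g

m ≈ 263 g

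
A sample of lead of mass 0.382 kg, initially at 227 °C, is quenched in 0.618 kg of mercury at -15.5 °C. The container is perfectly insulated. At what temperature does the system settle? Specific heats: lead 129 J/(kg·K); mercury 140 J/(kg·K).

Heat gained plus heat lost sum to zero:
0.382·129·(T − 227) + 0.618·140·(T − (-15.5)) = 0
49.28(T − 227) + 86.52(T − (-15.5)) = 0
135.8 T = 9845
T = 9845 / 135.8 = 72.5 °C

T_f ≈ 72.5 °C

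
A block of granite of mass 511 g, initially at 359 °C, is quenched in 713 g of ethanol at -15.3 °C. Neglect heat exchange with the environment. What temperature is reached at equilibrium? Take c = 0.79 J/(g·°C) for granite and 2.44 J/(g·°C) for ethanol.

Conservation of energy gives ΣQ = 0:
511·0.79·(T − 359) + 713·2.44·(T − (-15.3)) = 0
403.69(T − 359) + 1739.7(T − (-15.3)) = 0
2143.4 T = 118307
T ≈ 55.20 °C

T_f ≈ 55.2 °C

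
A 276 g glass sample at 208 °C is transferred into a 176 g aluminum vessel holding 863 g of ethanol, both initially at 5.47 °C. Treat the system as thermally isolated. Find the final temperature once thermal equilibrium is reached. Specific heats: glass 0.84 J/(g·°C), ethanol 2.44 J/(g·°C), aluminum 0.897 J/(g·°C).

T_f ≈ 24.3 °C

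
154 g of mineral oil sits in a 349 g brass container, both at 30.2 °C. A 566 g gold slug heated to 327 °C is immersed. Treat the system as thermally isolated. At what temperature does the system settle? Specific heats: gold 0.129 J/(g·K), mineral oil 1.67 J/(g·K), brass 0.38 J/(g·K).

Conservation of energy gives ΣQ = 0:
566*0.129*(T − 327) + 154*1.67*(T − 30.2) + 349*0.38*(T − 30.2) = 0
(73.01 + 257.18 + 132.62) T = 73.01*327 + 257.18*30.2 + 132.62*30.2
T ≈ 77.02 °C

T_f ≈ 77.0 °C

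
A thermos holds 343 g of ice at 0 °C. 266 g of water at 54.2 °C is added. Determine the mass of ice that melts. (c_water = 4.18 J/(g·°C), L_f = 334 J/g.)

m_melted ≈ 180 g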